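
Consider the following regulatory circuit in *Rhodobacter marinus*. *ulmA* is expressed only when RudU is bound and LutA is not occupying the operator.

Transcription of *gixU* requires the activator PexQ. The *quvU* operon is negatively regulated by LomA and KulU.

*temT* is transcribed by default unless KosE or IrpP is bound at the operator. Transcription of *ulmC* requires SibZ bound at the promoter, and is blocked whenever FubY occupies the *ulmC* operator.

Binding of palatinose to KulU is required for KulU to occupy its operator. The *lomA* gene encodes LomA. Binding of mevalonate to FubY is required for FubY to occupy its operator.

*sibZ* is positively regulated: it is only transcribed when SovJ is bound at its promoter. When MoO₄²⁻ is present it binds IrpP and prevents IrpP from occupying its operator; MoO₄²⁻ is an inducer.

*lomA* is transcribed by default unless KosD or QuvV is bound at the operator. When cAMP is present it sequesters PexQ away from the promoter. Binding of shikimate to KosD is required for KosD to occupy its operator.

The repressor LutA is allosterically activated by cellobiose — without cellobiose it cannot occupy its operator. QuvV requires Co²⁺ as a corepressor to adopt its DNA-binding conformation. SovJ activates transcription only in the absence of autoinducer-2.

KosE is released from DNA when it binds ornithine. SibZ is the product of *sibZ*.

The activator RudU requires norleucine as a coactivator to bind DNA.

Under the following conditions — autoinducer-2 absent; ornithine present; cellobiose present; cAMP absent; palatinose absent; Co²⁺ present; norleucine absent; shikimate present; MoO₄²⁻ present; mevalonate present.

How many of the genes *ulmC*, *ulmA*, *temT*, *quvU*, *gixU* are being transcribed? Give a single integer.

3

Mevalonate is present, so FubY is active.
Autoinducer-2 is absent, so SovJ is active.
No repressor is bound and SovJ is active, so *sibZ* is transcribed.
So SibZ is produced and active.
With repressor FubY bound, *ulmC* is not transcribed.
→ *ulmC* is OFF.
Cellobiose is present, so LutA is active.
Norleucine is absent, so RudU is inactive.
With repressor LutA bound, *ulmA* is not transcribed.
→ *ulmA* is OFF.
Ornithine is present, so KosE is inactive.
MoO₄²⁻ is present, so IrpP is inactive.
With no repressor bound, *temT* is transcribed.
→ *temT* is ON.
Shikimate is present, so KosD is active.
Co²⁺ is present, so QuvV is active.
With repressor KosD bound, *lomA* is not transcribed.
So LomA is not produced.
Palatinose is absent, so KulU is inactive.
With no repressor bound, *quvU* is transcribed.
→ *quvU* is ON.
cAMP is absent, so PexQ is active.
No repressor is bound and PexQ is active, so *gixU* is transcribed.
→ *gixU* is ON.
3 of the 5 genes are transcribed.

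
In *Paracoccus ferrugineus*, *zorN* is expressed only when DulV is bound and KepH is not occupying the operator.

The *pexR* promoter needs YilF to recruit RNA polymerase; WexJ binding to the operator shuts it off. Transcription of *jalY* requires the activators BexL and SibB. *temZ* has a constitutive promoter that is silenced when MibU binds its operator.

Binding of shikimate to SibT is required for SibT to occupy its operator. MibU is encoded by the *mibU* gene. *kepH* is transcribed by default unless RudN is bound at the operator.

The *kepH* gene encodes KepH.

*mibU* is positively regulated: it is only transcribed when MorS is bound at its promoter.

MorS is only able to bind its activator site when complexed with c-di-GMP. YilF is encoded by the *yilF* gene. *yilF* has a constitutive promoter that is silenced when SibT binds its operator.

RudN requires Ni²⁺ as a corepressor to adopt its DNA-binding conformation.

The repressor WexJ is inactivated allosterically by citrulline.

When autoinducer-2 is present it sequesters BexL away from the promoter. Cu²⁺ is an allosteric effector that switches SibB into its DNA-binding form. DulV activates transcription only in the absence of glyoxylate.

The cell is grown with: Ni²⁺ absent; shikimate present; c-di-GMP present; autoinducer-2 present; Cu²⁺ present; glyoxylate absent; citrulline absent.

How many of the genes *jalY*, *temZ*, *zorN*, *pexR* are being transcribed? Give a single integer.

0

Autoinducer-2 is present, so BexL is inactive.
Cu²⁺ is present, so SibB is active.
Required activator BexL is absent, so *jalY* is not transcribed.
→ *jalY* is OFF.
c-di-GMP is present, so MorS is active.
No repressor is bound and MorS is active, so *mibU* is transcribed.
So MibU is produced and active.
With repressor MibU bound, *temZ* is not transcribed.
→ *temZ* is OFF.
Glyoxylate is absent, so DulV is active.
Ni²⁺ is absent, so RudN is inactive.
With no repressor bound, *kepH* is transcribed.
So KepH is produced and active.
With repressor KepH bound, *zorN* is not transcribed.
→ *zorN* is OFF.
Shikimate is present, so SibT is active.
With repressor SibT bound, *yilF* is not transcribed.
So YilF is not produced.
Citrulline is absent, so WexJ is active.
With repressor WexJ bound, *pexR* is not transcribed.
→ *pexR* is OFF.
0 of the 4 genes are transcribed.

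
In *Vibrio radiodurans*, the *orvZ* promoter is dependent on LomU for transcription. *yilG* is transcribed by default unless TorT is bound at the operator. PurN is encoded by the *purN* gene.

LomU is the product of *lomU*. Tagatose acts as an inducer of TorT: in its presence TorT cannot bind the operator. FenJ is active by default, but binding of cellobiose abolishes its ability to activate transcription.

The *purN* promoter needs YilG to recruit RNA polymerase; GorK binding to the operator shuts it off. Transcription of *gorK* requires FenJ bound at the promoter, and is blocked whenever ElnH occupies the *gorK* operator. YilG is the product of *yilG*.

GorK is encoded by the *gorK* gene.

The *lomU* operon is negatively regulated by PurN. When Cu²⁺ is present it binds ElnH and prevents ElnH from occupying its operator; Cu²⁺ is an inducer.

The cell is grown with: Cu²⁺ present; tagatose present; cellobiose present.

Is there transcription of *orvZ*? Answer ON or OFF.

Cellobiose is present, so FenJ is inactive.
Cu²⁺ is present, so ElnH is inactive.
Required activator FenJ is absent, so *gorK* is not transcribed.
So GorK is not produced.
Tagatose is present, so TorT is inactive.
With no repressor bound, *yilG* is transcribed.
So YilG is produced and active.
No repressor is bound and YilG is active, so *purN* is transcribed.
So PurN is produced and active.
With repressor PurN bound, *lomU* is not transcribed.
So LomU is not produced.
Required activator LomU is absent, so *orvZ* is not transcribed.

OFF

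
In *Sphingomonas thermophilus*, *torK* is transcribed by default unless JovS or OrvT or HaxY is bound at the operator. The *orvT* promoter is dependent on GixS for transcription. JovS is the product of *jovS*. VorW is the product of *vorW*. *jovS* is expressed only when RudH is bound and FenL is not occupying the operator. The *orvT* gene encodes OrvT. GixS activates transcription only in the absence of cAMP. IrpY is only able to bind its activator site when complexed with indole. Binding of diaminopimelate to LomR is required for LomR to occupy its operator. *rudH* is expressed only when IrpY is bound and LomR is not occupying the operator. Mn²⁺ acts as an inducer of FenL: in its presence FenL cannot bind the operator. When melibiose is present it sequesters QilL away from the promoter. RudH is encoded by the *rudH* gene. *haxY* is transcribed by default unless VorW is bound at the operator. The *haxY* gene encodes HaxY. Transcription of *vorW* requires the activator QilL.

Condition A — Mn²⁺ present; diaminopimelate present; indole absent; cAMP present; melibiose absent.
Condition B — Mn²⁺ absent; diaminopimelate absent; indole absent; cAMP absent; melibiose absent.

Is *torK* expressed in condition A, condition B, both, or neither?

A only

Condition A:
Mn²⁺ is present, so FenL is inactive.
Diaminopimelate is present, so LomR is active.
Indole is absent, so IrpY is inactive.
With repressor LomR bound, *rudH* is not transcribed.
So RudH is not produced.
Required activator RudH is absent, so *jovS* is not transcribed.
So JovS is not produced.
cAMP is present, so GixS is inactive.
Required activator GixS is absent, so *orvT* is not transcribed.
So OrvT is not produced.
Melibiose is absent, so QilL is active.
No repressor is bound and QilL is active, so *vorW* is transcribed.
So VorW is produced and active.
With repressor VorW bound, *haxY* is not transcribed.
So HaxY is not produced.
With no repressor bound, *torK* is transcribed.
→ *torK* is ON in A.
Condition B:
Mn²⁺ is absent, so FenL is active.
Diaminopimelate is absent, so LomR is inactive.
Indole is absent, so IrpY is inactive.
Required activator IrpY is absent, so *rudH* is not transcribed.
So RudH is not produced.
With repressor FenL bound, *jovS* is not transcribed.
So JovS is not produced.
cAMP is absent, so GixS is active.
No repressor is bound and GixS is active, so *orvT* is transcribed.
So OrvT is produced and active.
Melibiose is absent, so QilL is active.
No repressor is bound and QilL is active, so *vorW* is transcribed.
So VorW is produced and active.
With repressor VorW bound, *haxY* is not transcribed.
So HaxY is not produced.
With repressor OrvT bound, *torK* is not transcribed.
→ *torK* is OFF in B.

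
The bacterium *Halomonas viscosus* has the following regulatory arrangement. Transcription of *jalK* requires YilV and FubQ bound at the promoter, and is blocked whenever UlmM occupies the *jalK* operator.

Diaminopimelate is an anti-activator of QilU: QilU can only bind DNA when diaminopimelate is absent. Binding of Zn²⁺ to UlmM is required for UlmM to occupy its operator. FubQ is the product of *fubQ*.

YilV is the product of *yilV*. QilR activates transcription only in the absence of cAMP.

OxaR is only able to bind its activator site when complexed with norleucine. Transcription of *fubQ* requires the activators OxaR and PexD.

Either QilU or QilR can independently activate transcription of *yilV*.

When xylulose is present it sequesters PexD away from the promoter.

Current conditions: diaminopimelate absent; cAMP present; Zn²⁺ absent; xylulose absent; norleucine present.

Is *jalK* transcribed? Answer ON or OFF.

Diaminopimelate is absent, so QilU is active.
cAMP is present, so QilR is inactive.
Activator QilU is present, so *yilV* is transcribed.
So YilV is produced and active.
Norleucine is present, so OxaR is active.
Xylulose is absent, so PexD is active.
No repressor is bound and OxaR and PexD are active, so *fubQ* is transcribed.
So FubQ is produced and active.
Zn²⁺ is absent, so UlmM is inactive.
No repressor is bound and YilV and FubQ are active, so *jalK* is transcribed.

ON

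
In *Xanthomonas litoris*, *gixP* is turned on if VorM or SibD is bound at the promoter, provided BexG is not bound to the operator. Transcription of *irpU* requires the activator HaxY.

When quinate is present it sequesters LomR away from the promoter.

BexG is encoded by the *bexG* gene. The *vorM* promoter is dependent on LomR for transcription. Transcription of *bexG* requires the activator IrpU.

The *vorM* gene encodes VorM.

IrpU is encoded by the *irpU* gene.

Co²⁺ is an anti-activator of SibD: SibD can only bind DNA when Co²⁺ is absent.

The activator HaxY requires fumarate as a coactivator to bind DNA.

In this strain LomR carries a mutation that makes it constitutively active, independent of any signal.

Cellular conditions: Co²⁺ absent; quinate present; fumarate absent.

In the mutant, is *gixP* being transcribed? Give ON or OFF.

ON

LomR is constitutively active in this strain.
No repressor is bound and LomR is active, so *vorM* is transcribed.
So VorM is produced and active.
Fumarate is absent, so HaxY is inactive.
Required activator HaxY is absent, so *irpU* is not transcribed.
So IrpU is not produced.
Required activator IrpU is absent, so *bexG* is not transcribed.
So BexG is not produced.
Co²⁺ is absent, so SibD is active.
Activator VorM is present, so *gixP* is transcribed.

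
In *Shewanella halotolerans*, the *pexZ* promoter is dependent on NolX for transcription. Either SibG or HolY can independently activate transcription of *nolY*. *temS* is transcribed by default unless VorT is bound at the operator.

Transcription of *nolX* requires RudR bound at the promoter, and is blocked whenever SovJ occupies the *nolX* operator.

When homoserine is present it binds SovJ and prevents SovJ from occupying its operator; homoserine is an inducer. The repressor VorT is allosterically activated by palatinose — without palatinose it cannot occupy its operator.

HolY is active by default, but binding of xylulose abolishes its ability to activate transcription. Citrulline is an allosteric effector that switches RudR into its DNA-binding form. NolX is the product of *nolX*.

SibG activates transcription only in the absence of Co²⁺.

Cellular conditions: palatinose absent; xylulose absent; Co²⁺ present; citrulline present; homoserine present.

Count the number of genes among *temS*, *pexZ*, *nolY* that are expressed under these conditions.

3

Palatinose is absent, so VorT is inactive.
With no repressor bound, *temS* is transcribed.
→ *temS* is ON.
Citrulline is present, so RudR is active.
Homoserine is present, so SovJ is inactive.
No repressor is bound and RudR is active, so *nolX* is transcribed.
So NolX is produced and active.
No repressor is bound and NolX is active, so *pexZ* is transcribed.
→ *pexZ* is ON.
Co²⁺ is present, so SibG is inactive.
Xylulose is absent, so HolY is active.
Activator HolY is present, so *nolY* is transcribed.
→ *nolY* is ON.
3 of the 3 genes are transcribed.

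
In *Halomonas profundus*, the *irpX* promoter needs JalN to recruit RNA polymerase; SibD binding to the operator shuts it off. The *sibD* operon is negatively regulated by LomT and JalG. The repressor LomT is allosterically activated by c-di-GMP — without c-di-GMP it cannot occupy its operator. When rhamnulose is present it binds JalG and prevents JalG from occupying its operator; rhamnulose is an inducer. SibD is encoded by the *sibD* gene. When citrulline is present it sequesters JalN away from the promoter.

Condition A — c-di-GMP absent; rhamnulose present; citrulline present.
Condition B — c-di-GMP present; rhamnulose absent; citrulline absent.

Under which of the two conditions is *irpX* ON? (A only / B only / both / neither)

Condition A:
c-di-GMP is absent, so LomT is inactive.
Rhamnulose is present, so JalG is inactive.
With no repressor bound, *sibD* is transcribed.
So SibD is produced and active.
Citrulline is present, so JalN is inactive.
With repressor SibD bound, *irpX* is not transcribed.
→ *irpX* is OFF in A.
Condition B:
c-di-GMP is present, so LomT is active.
Rhamnulose is absent, so JalG is active.
With repressor LomT bound, *sibD* is not transcribed.
So SibD is not produced.
Citrulline is absent, so JalN is active.
No repressor is bound and JalN is active, so *irpX* is transcribed.
→ *irpX* is ON in B.

B only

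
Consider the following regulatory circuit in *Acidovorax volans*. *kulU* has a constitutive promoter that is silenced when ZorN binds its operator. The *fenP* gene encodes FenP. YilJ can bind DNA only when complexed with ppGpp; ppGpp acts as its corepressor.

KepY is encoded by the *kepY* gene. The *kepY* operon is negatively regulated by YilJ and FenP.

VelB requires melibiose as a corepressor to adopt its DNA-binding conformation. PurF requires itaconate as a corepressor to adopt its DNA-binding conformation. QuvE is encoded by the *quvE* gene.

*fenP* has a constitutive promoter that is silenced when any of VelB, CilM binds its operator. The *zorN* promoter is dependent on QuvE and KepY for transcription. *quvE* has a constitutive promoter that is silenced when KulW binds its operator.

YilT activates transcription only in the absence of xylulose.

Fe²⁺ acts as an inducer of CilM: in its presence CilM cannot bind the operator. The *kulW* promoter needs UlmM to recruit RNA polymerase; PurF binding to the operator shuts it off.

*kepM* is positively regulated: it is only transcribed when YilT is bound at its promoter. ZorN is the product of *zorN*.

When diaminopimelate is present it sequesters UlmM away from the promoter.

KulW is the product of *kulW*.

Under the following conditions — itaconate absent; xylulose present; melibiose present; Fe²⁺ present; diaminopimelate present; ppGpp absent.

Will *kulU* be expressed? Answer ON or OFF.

OFF

Itaconate is absent, so PurF is inactive.
Diaminopimelate is present, so UlmM is inactive.
Required activator UlmM is absent, so *kulW* is not transcribed.
So KulW is not produced.
With no repressor bound, *quvE* is transcribed.
So QuvE is produced and active.
ppGpp is absent, so YilJ is inactive.
Melibiose is present, so VelB is active.
Fe²⁺ is present, so CilM is inactive.
With repressor VelB bound, *fenP* is not transcribed.
So FenP is not produced.
With no repressor bound, *kepY* is transcribed.
So KepY is produced and active.
No repressor is bound and QuvE and KepY are active, so *zorN* is transcribed.
So ZorN is produced and active.
With repressor ZorN bound, *kulU* is not transcribed.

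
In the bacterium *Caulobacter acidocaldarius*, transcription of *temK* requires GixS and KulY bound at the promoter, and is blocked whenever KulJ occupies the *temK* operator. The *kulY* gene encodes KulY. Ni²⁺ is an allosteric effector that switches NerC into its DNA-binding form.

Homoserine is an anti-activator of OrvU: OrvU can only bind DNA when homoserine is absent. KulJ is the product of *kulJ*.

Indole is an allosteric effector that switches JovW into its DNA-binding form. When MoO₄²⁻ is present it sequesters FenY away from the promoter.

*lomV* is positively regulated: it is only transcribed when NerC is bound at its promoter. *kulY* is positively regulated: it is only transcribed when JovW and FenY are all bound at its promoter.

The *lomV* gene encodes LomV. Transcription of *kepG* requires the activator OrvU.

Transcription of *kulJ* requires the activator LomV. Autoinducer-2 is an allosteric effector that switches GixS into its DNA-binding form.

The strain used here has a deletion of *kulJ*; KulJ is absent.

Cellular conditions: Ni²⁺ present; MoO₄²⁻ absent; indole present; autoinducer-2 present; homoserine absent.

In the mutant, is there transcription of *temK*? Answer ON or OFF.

ON

KulJ is non-functional in this strain, so it has no effect.
Autoinducer-2 is present, so GixS is active.
Indole is present, so JovW is active.
MoO₄²⁻ is absent, so FenY is active.
No repressor is bound and JovW and FenY are active, so *kulY* is transcribed.
So KulY is produced and active.
No repressor is bound and GixS and KulY are active, so *temK* is transcribed.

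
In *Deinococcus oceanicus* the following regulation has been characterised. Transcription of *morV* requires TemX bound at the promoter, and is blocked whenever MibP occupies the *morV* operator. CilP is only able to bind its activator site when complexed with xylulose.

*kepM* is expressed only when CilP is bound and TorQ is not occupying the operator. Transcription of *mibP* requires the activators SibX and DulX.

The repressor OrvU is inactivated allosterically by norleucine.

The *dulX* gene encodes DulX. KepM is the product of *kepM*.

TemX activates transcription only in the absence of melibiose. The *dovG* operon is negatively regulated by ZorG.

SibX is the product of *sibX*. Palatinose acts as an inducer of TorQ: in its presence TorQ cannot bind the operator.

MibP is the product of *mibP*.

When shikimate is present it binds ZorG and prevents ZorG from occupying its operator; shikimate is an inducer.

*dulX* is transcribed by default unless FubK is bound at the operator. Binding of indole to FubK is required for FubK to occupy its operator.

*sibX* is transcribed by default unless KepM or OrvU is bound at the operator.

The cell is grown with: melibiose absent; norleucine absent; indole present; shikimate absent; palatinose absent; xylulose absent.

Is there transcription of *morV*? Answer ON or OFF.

ON

Palatinose is absent, so TorQ is active.
Xylulose is absent, so CilP is inactive.
With repressor TorQ bound, *kepM* is not transcribed.
So KepM is not produced.
Norleucine is absent, so OrvU is active.
With repressor OrvU bound, *sibX* is not transcribed.
So SibX is not produced.
Indole is present, so FubK is active.
With repressor FubK bound, *dulX* is not transcribed.
So DulX is not produced.
Required activator SibX is absent, so *mibP* is not transcribed.
So MibP is not produced.
Melibiose is absent, so TemX is active.
No repressor is bound and TemX is active, so *morV* is transcribed.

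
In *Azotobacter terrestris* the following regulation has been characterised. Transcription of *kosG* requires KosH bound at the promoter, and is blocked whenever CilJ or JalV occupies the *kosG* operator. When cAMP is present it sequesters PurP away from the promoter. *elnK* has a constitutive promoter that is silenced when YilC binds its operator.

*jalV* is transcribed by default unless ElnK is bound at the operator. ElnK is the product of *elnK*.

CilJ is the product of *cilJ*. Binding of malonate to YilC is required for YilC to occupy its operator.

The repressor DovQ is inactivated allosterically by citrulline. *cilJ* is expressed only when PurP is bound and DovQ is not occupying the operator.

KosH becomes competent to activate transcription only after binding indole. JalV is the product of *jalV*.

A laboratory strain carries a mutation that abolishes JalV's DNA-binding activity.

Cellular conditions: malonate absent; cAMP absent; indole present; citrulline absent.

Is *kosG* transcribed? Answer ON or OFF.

cAMP is absent, so PurP is active.
Citrulline is absent, so DovQ is active.
With repressor DovQ bound, *cilJ* is not transcribed.
So CilJ is not produced.
JalV is non-functional in this strain, so it has no effect.
Indole is present, so KosH is active.
No repressor is bound and KosH is active, so *kosG* is transcribed.

ON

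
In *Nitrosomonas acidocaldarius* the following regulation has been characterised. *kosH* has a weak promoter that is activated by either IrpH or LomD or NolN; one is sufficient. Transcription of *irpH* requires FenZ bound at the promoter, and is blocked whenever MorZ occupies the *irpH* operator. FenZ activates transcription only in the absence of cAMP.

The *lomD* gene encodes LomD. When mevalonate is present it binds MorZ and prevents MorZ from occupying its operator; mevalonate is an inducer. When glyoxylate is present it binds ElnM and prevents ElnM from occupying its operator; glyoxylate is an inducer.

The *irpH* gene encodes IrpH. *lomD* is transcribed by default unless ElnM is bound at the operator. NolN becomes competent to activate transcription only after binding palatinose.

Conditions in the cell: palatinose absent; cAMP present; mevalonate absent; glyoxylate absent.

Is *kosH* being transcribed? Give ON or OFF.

OFF

Mevalonate is absent, so MorZ is active.
cAMP is present, so FenZ is inactive.
With repressor MorZ bound, *irpH* is not transcribed.
So IrpH is not produced.
Glyoxylate is absent, so ElnM is active.
With repressor ElnM bound, *lomD* is not transcribed.
So LomD is not produced.
Palatinose is absent, so NolN is inactive.
No activator is available at the *kosH* promoter, so *kosH* is not transcribed.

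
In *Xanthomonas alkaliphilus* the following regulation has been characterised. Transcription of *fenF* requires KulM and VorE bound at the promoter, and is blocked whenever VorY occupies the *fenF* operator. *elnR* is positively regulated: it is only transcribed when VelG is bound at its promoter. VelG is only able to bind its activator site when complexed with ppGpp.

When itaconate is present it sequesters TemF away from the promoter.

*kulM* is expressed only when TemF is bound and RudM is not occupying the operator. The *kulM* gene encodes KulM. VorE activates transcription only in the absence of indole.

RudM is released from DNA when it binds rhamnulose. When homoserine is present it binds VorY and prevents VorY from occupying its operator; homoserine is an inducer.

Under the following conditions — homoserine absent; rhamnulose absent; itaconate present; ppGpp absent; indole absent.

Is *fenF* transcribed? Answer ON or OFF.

OFF

Itaconate is present, so TemF is inactive.
Rhamnulose is absent, so RudM is active.
With repressor RudM bound, *kulM* is not transcribed.
So KulM is not produced.
Indole is absent, so VorE is active.
Homoserine is absent, so VorY is active.
With repressor VorY bound, *fenF* is not transcribed.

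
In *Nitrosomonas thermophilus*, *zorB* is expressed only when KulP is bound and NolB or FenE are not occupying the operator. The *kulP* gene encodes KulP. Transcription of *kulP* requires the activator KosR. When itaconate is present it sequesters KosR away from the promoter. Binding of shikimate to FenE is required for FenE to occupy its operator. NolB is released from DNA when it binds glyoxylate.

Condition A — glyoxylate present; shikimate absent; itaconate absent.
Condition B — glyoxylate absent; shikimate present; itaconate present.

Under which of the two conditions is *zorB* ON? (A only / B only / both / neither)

A only

Condition A:
Glyoxylate is present, so NolB is inactive.
Shikimate is absent, so FenE is inactive.
Itaconate is absent, so KosR is active.
No repressor is bound and KosR is active, so *kulP* is transcribed.
So KulP is produced and active.
No repressor is bound and KulP is active, so *zorB* is transcribed.
→ *zorB* is ON in A.
Condition B:
Glyoxylate is absent, so NolB is active.
Shikimate is present, so FenE is active.
Itaconate is present, so KosR is inactive.
Required activator KosR is absent, so *kulP* is not transcribed.
So KulP is not produced.
With repressor NolB bound, *zorB* is not transcribed.
→ *zorB* is OFF in B.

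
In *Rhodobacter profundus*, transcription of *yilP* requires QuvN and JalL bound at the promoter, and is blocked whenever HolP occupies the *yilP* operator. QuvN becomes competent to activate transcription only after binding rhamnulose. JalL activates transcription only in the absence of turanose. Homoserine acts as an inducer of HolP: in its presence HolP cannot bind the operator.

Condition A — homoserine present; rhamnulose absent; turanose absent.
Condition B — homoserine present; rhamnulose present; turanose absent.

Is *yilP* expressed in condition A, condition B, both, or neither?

Condition A:
Homoserine is present, so HolP is inactive.
Rhamnulose is absent, so QuvN is inactive.
Turanose is absent, so JalL is active.
Required activator QuvN is absent, so *yilP* is not transcribed.
→ *yilP* is OFF in A.
Condition B:
Homoserine is present, so HolP is inactive.
Rhamnulose is present, so QuvN is active.
Turanose is absent, so JalL is active.
No repressor is bound and QuvN and JalL are active, so *yilP* is transcribed.
→ *yilP* is ON in B.

B only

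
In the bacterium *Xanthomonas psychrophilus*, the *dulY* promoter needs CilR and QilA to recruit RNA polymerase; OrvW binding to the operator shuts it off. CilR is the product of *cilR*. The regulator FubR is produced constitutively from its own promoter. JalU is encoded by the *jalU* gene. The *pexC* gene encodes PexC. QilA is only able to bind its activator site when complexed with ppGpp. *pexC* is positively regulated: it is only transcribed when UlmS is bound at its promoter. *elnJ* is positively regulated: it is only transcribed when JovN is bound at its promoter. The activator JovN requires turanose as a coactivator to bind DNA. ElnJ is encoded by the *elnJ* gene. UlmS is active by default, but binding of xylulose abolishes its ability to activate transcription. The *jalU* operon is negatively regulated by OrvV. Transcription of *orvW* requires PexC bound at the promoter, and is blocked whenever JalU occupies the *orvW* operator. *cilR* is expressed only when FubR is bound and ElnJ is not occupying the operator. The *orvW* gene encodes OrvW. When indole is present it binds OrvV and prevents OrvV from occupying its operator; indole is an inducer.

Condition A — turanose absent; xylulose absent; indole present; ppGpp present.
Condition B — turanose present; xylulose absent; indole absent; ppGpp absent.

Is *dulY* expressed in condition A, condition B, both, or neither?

A only

Condition A:
Turanose is absent, so JovN is inactive.
Required activator JovN is absent, so *elnJ* is not transcribed.
So ElnJ is not produced.
FubR is produced constitutively and is active.
No repressor is bound and FubR is active, so *cilR* is transcribed.
So CilR is produced and active.
Xylulose is absent, so UlmS is active.
No repressor is bound and UlmS is active, so *pexC* is transcribed.
So PexC is produced and active.
Indole is present, so OrvV is inactive.
With no repressor bound, *jalU* is transcribed.
So JalU is produced and active.
With repressor JalU bound, *orvW* is not transcribed.
So OrvW is not produced.
ppGpp is present, so QilA is active.
No repressor is bound and CilR and QilA are active, so *dulY* is transcribed.
→ *dulY* is ON in A.
Condition B:
Turanose is present, so JovN is active.
No repressor is bound and JovN is active, so *elnJ* is transcribed.
So ElnJ is produced and active.
FubR is produced constitutively and is active.
With repressor ElnJ bound, *cilR* is not transcribed.
So CilR is not produced.
Xylulose is absent, so UlmS is active.
No repressor is bound and UlmS is active, so *pexC* is transcribed.
So PexC is produced and active.
Indole is absent, so OrvV is active.
With repressor OrvV bound, *jalU* is not transcribed.
So JalU is not produced.
No repressor is bound and PexC is active, so *orvW* is transcribed.
So OrvW is produced and active.
ppGpp is absent, so QilA is inactive.
With repressor OrvW bound, *dulY* is not transcribed.
→ *dulY* is OFF in B.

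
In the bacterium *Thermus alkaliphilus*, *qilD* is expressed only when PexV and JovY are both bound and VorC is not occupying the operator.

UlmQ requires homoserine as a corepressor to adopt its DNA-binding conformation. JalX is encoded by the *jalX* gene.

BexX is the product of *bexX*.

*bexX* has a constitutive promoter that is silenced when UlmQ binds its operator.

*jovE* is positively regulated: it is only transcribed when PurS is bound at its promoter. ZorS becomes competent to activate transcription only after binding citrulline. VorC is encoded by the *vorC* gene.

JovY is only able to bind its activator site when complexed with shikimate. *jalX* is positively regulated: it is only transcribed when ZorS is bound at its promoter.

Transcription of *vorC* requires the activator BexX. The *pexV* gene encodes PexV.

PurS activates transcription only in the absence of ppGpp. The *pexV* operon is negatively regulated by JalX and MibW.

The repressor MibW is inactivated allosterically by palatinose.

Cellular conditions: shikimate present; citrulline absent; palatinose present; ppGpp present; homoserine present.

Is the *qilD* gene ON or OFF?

ON

Citrulline is absent, so ZorS is inactive.
Required activator ZorS is absent, so *jalX* is not transcribed.
So JalX is not produced.
Palatinose is present, so MibW is inactive.
With no repressor bound, *pexV* is transcribed.
So PexV is produced and active.
Homoserine is present, so UlmQ is active.
With repressor UlmQ bound, *bexX* is not transcribed.
So BexX is not produced.
Required activator BexX is absent, so *vorC* is not transcribed.
So VorC is not produced.
Shikimate is present, so JovY is active.
No repressor is bound and PexV and JovY are active, so *qilD* is transcribed.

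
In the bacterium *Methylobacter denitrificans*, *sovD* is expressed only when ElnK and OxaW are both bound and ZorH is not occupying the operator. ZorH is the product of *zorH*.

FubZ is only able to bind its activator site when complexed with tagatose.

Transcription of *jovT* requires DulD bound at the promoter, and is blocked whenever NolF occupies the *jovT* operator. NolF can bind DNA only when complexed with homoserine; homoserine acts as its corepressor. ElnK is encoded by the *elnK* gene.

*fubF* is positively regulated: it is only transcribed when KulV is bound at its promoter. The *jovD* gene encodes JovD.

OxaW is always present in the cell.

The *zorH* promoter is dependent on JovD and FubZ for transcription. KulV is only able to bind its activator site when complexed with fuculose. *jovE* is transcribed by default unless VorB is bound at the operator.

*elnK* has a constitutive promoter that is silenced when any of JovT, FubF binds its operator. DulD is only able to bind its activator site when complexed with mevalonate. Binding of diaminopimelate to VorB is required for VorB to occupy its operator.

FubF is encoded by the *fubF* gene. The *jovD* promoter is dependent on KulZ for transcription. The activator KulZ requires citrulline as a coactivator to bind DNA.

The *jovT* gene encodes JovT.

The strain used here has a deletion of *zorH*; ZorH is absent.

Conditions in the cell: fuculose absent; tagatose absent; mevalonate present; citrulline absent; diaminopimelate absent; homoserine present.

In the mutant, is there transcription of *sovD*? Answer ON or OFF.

Homoserine is present, so NolF is active.
Mevalonate is present, so DulD is active.
With repressor NolF bound, *jovT* is not transcribed.
So JovT is not produced.
Fuculose is absent, so KulV is inactive.
Required activator KulV is absent, so *fubF* is not transcribed.
So FubF is not produced.
With no repressor bound, *elnK* is transcribed.
So ElnK is produced and active.
ZorH is non-functional in this strain, so it has no effect.
OxaW is produced constitutively and is active.
No repressor is bound and ElnK and OxaW are active, so *sovD* is transcribed.

ON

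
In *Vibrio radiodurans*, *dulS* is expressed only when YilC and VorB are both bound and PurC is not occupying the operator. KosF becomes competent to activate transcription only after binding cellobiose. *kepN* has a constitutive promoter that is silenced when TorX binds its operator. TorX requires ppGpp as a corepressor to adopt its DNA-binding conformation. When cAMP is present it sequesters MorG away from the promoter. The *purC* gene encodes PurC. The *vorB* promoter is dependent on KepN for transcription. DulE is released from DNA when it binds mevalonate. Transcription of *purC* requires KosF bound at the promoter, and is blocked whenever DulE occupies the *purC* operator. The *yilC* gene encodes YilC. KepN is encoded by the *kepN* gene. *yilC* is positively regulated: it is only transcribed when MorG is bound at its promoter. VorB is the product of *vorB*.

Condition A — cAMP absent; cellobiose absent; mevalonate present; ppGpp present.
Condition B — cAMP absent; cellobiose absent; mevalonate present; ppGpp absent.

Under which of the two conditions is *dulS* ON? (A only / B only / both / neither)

B only

Condition A:
cAMP is absent, so MorG is active.
No repressor is bound and MorG is active, so *yilC* is transcribed.
So YilC is produced and active.
Cellobiose is absent, so KosF is inactive.
Mevalonate is present, so DulE is inactive.
Required activator KosF is absent, so *purC* is not transcribed.
So PurC is not produced.
ppGpp is present, so TorX is active.
With repressor TorX bound, *kepN* is not transcribed.
So KepN is not produced.
Required activator KepN is absent, so *vorB* is not transcribed.
So VorB is not produced.
Required activator VorB is absent, so *dulS* is not transcribed.
→ *dulS* is OFF in A.
Condition B:
cAMP is absent, so MorG is active.
No repressor is bound and MorG is active, so *yilC* is transcribed.
So YilC is produced and active.
Cellobiose is absent, so KosF is inactive.
Mevalonate is present, so DulE is inactive.
Required activator KosF is absent, so *purC* is not transcribed.
So PurC is not produced.
ppGpp is absent, so TorX is inactive.
With no repressor bound, *kepN* is transcribed.
So KepN is produced and active.
No repressor is bound and KepN is active, so *vorB* is transcribed.
So VorB is produced and active.
No repressor is bound and YilC and VorB are active, so *dulS* is transcribed.
→ *dulS* is ON in B.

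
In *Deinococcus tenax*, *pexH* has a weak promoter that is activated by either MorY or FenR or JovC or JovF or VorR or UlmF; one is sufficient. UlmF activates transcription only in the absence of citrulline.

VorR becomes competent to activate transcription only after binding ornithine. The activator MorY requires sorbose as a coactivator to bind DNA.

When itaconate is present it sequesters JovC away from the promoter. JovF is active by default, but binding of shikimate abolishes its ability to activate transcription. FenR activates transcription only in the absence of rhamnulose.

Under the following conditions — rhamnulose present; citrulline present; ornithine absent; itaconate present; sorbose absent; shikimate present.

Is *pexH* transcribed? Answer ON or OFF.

OFF

Sorbose is absent, so MorY is inactive.
Rhamnulose is present, so FenR is inactive.
Itaconate is present, so JovC is inactive.
Shikimate is present, so JovF is inactive.
Ornithine is absent, so VorR is inactive.
Citrulline is present, so UlmF is inactive.
No activator is available at the *pexH* promoter, so *pexH* is not transcribed.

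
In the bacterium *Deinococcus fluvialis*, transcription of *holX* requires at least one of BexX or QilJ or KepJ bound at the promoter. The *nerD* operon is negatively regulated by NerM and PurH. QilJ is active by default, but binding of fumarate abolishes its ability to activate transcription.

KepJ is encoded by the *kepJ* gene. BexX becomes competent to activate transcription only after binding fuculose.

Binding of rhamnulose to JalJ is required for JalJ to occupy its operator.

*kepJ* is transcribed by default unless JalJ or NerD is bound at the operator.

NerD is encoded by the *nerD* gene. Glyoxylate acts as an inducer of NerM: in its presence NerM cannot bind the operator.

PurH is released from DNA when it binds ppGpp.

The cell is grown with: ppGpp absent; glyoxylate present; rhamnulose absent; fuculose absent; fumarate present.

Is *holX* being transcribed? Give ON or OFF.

Fuculose is absent, so BexX is inactive.
Fumarate is present, so QilJ is inactive.
Rhamnulose is absent, so JalJ is inactive.
Glyoxylate is present, so NerM is inactive.
ppGpp is absent, so PurH is active.
With repressor PurH bound, *nerD* is not transcribed.
So NerD is not produced.
With no repressor bound, *kepJ* is transcribed.
So KepJ is produced and active.
Activator KepJ is present, so *holX* is transcribed.

ON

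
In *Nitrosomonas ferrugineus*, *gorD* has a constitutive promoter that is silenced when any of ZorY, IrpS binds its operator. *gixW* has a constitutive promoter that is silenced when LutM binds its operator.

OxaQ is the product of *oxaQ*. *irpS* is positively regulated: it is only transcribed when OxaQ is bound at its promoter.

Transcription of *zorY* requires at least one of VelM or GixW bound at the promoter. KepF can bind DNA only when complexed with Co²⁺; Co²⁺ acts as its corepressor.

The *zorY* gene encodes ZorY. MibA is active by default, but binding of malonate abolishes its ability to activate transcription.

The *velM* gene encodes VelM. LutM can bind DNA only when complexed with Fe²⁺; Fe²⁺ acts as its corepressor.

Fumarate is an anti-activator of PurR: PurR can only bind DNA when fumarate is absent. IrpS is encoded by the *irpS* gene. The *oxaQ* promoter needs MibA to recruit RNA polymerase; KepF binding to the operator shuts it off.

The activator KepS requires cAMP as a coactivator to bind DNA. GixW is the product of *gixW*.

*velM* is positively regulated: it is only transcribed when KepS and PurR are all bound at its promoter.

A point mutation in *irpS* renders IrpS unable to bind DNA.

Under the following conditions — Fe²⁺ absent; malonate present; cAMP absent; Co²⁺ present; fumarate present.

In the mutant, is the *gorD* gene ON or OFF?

OFF

cAMP is absent, so KepS is inactive.
Fumarate is present, so PurR is inactive.
Required activator KepS is absent, so *velM* is not transcribed.
So VelM is not produced.
Fe²⁺ is absent, so LutM is inactive.
With no repressor bound, *gixW* is transcribed.
So GixW is produced and active.
Activator GixW is present, so *zorY* is transcribed.
So ZorY is produced and active.
IrpS is non-functional in this strain, so it has no effect.
With repressor ZorY bound, *gorD* is not transcribed.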